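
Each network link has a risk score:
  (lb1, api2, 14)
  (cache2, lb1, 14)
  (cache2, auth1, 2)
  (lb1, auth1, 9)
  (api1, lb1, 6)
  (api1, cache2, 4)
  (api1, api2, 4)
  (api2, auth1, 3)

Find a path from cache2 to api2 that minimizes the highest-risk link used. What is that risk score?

3

Some routes from cache2 to api2:
cache2 - auth1 - api2: max(2, 3) = 3
cache2 - api1 - lb1 - auth1 - api2: max(4, 6, 9, 3) = 9
cache2 - auth1 - lb1 - api1 - api2: max(2, 9, 6, 4) = 9
cache2 - lb1 - api2: max(14, 14) = 14
cache2 - api1 - api2: max(4, 4) = 4
cache2 - auth1 - lb1 - api2: max(2, 9, 14) = 14
Best route has worst link 3.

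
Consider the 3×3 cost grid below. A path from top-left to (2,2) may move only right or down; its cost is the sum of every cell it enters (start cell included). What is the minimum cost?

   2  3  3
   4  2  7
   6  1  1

Path r0c0 → r0c1 → r1c1 → r2c1 → r2c2: 2 + 3 + 2 + 1 + 1 = 9.
For comparison, the top-then-right route costs 16.

9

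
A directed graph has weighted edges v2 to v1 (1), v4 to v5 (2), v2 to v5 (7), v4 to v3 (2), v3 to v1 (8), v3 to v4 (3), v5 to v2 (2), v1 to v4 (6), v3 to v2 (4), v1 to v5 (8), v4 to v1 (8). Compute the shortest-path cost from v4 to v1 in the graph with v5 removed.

7

Routes from v4 to v1 avoiding v5:
v4 - v1: 8
v4 - v3 - v1: 2 + 8 = 10
v4 - v3 - v2 - v1: 2 + 4 + 1 = 7
Shortest: 7.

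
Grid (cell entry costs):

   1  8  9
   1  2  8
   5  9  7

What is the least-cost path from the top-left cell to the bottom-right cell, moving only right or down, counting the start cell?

One optimal route is (0,0) -> (1,0) -> (1,1) -> (1,2) -> (2,2).
Its cost is 1 + 1 + 2 + 8 + 7 = 19.
For comparison, the top-then-right route costs 33.

19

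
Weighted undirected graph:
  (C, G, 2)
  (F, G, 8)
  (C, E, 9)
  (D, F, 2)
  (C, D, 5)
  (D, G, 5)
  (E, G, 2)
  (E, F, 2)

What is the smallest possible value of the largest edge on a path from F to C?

2

Checking several routes:
F - G - D - C: max(8, 5, 5) = 8
F - D - G - C: max(2, 5, 2) = 5
F - G - C: max(8, 2) = 8
F - D - C: max(2, 5) = 5
F - E - G - D - C: max(2, 2, 5, 5) = 5
F - E - G - C: max(2, 2, 2) = 2
The minimum achievable maximum is 2.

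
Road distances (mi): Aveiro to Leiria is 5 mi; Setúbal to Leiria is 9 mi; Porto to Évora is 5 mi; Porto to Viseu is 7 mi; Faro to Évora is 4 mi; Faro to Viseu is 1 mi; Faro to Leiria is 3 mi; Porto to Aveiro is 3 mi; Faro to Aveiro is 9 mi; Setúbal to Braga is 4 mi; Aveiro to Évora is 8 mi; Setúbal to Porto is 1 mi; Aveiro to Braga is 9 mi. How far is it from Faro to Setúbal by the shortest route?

9

Comparing a few candidate routes:
Faro -> Viseu -> Porto -> Setúbal: 1 + 7 + 1 = 9
Faro -> Évora -> Porto -> Setúbal: 4 + 5 + 1 = 10
Faro -> Leiria -> Aveiro -> Porto -> Setúbal: 3 + 5 + 3 + 1 = 12
Faro -> Aveiro -> Porto -> Setúbal: 9 + 3 + 1 = 13
Faro -> Leiria -> Setúbal: 3 + 9 = 12
Shortest: 9 mi.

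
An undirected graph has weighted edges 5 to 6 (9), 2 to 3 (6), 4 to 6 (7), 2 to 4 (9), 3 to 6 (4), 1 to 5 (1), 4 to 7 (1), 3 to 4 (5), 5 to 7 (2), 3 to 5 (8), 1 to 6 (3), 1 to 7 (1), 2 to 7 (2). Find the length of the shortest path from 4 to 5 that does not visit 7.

11

Checking several routes:
4 → 6 → 5: 7 + 9 = 16
4 → 3 → 5: 5 + 8 = 13
4 → 3 → 6 → 1 → 5: 5 + 4 + 3 + 1 = 13
4 → 6 → 1 → 5: 7 + 3 + 1 = 11
Shortest: 11.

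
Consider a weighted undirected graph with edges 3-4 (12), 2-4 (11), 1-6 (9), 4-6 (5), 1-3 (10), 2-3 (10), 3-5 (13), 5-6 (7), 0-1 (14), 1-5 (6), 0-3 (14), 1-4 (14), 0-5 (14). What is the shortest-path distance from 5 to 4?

12

Some routes from 5 to 4:
5 -> 6 -> 1 -> 4: 7 + 9 + 14 = 30
5 -> 3 -> 4: 13 + 12 = 25
5 -> 1 -> 4: 6 + 14 = 20
5 -> 1 -> 6 -> 4: 6 + 9 + 5 = 20
5 -> 6 -> 4: 7 + 5 = 12
5 -> 1 -> 3 -> 4: 6 + 10 + 12 = 28
Shortest: 12.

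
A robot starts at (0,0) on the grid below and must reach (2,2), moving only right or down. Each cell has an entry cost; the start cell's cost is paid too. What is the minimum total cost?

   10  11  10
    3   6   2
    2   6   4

Cheapest: (0,0) (1,0) (1,1) (1,2) (2,2)
  10 + 3 + 6 + 2 + 4 = 25
(Top row then right column would cost 37.)

25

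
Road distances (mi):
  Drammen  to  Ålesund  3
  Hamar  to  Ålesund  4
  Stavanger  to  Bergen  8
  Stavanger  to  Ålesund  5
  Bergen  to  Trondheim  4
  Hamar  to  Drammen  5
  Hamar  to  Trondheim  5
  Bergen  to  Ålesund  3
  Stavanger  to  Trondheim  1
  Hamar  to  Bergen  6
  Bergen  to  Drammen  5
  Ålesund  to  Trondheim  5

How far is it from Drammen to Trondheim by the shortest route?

8

Checking several routes:
Drammen→Bergen→Trondheim: 5 + 4 = 9
Drammen→Ålesund→Trondheim: 3 + 5 = 8
Drammen→Ålesund→Stavanger→Trondheim: 3 + 5 + 1 = 9
Drammen→Ålesund→Bergen→Trondheim: 3 + 3 + 4 = 10
Drammen→Hamar→Trondheim: 5 + 5 = 10
Shortest: 8 mi.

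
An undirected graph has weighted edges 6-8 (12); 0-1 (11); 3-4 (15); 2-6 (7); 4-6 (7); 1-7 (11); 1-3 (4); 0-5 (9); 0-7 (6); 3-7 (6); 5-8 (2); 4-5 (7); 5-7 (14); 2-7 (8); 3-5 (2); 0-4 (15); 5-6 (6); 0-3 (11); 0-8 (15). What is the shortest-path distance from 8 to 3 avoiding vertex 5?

26

Checking several routes:
8→0→3: 15 + 11 = 26
8→6→2→7→3: 12 + 7 + 8 + 6 = 33
8→0→7→3: 15 + 6 + 6 = 27
8→0→1→3: 15 + 11 + 4 = 30
The minimum is 26.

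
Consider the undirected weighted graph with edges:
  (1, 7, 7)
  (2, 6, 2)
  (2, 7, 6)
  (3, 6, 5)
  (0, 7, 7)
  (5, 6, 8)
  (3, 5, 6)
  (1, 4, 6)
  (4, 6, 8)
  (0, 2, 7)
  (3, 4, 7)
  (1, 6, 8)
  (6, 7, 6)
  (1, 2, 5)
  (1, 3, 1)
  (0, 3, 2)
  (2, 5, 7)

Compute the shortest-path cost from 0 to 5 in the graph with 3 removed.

Comparing a few candidate routes:
0 - 2 - 5: 7 + 7 = 14
0 - 7 - 2 - 5: 7 + 6 + 7 = 20
0 - 7 - 6 - 5: 7 + 6 + 8 = 21
0 - 2 - 6 - 5: 7 + 2 + 8 = 17
The minimum is 14.

14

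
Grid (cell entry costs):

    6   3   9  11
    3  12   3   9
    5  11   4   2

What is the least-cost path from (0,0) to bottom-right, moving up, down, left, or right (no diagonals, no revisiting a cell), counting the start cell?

Path (0,0) -> (0,1) -> (0,2) -> (1,2) -> (2,2) -> (2,3): 6 + 3 + 9 + 3 + 4 + 2 = 27.

27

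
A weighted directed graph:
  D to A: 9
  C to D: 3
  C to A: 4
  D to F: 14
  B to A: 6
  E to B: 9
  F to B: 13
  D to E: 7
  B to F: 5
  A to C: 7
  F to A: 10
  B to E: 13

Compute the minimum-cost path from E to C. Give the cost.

Routes from E to C:
E -> B -> A -> C: 9 + 6 + 7 = 22
E -> B -> F -> A -> C: 9 + 5 + 10 + 7 = 31
Shortest: 22.

22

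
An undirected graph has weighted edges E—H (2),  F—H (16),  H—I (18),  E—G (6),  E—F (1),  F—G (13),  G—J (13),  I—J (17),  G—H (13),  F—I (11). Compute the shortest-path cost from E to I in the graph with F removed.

Routes from E to I avoiding F:
E→G→J→I: 6 + 13 + 17 = 36
E→H→G→J→I: 2 + 13 + 13 + 17 = 45
E→G→H→I: 6 + 13 + 18 = 37
E→H→I: 2 + 18 = 20
Shortest: 20.

20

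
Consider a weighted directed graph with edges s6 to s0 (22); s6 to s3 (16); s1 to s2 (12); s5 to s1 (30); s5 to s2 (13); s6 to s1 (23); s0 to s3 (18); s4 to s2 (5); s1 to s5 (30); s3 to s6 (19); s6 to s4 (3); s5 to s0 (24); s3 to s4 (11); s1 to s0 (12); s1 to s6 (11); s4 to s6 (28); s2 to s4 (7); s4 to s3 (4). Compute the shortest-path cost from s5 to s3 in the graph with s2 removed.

A few of the s5→s3 routes:
s5 → s1 → s6 → s4 → s3: 30 + 11 + 3 + 4 = 48
s5 → s0 → s3: 24 + 18 = 42
s5 → s1 → s6 → s3: 30 + 11 + 16 = 57
The minimum is 42.

42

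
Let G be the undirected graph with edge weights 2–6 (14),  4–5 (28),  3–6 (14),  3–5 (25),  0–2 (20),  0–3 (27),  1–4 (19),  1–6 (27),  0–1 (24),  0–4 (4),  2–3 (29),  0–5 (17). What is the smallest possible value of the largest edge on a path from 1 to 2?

20

Comparing a few candidate routes:
1 → 4 → 0 → 2: max(19, 4, 20) = 20
1 → 0 → 2: max(24, 20) = 24
1 → 4 → 0 → 5 → 3 → 6 → 2: max(19, 4, 17, 25, 14, 14) = 25
Best route has worst link 20.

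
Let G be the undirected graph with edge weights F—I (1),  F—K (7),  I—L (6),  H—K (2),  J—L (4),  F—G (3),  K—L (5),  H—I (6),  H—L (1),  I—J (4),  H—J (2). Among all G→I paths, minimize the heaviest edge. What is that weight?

Checking several routes:
G-F-K-H-I: max(3, 7, 2, 6) = 7
G-F-I: max(3, 1) = 3
G-F-K-H-L-J-I: max(3, 7, 2, 1, 4, 4) = 7
The minimum achievable maximum is 3.

3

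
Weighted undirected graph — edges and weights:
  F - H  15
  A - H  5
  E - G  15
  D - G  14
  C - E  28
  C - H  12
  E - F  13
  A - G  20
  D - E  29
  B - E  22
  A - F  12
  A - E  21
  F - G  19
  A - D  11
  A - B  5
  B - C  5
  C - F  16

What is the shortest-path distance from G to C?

Checking several routes:
G - A - H - C: 20 + 5 + 12 = 37
G - F - C: 19 + 16 = 35
G - A - B - C: 20 + 5 + 5 = 30
G - D - A - B - C: 14 + 11 + 5 + 5 = 35
Best route has total 30.

30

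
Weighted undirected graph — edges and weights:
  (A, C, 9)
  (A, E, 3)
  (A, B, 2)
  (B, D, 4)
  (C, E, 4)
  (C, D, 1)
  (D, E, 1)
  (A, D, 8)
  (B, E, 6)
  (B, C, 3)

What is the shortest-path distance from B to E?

Some routes from B to E:
B→D→E: 4 + 1 = 5
B→E: 6
B→A→E: 2 + 3 = 5
B→C→D→E: 3 + 1 + 1 = 5
Shortest: 5.

5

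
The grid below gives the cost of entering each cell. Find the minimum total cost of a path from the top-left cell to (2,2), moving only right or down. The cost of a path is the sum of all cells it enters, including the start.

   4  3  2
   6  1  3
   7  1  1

Path [0,0] → [0,1] → [1,1] → [2,1] → [2,2]: 4 + 3 + 1 + 1 + 1 = 10.
(Top row then right column would cost 13.)

10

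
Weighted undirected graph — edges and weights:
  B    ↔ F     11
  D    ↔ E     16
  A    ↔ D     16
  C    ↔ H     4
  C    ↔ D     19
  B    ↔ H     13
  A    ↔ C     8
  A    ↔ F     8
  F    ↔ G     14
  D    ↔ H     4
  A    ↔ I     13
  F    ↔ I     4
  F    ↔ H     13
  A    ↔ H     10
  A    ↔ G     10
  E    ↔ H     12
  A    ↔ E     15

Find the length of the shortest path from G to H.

20

Checking several routes:
G → F → H: 14 + 13 = 27
G → A → C → H: 10 + 8 + 4 = 22
G → A → H: 10 + 10 = 20
G → A → D → H: 10 + 16 + 4 = 30
The minimum is 20.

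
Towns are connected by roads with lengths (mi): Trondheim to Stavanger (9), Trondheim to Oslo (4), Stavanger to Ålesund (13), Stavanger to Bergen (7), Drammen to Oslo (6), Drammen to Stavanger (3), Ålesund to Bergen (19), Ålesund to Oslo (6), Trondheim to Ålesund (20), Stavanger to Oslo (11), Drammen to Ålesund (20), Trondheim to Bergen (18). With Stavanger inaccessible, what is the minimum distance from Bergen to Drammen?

28

A few of the Bergen→Drammen routes:
Bergen -> Trondheim -> Oslo -> Drammen: 18 + 4 + 6 = 28
Bergen -> Ålesund -> Oslo -> Drammen: 19 + 6 + 6 = 31
Bergen -> Trondheim -> Oslo -> Ålesund -> Drammen: 18 + 4 + 6 + 20 = 48
Bergen -> Ålesund -> Drammen: 19 + 20 = 39
Best route has total 28 mi.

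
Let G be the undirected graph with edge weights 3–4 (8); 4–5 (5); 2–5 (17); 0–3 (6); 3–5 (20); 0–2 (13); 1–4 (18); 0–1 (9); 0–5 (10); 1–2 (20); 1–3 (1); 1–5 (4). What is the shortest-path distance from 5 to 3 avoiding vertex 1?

13

A few of the 5→3 routes:
5→4→3: 5 + 8 = 13
5→3: 20
5→0→3: 10 + 6 = 16
Best route has total 13.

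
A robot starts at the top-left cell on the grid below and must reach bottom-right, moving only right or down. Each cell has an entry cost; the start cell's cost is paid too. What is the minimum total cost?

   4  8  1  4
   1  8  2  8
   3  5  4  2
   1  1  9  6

25

Path (0,0) → (1,0) → (2,0) → (2,1) → (2,2) → (2,3) → (3,3): 4 + 1 + 3 + 5 + 4 + 2 + 6 = 25.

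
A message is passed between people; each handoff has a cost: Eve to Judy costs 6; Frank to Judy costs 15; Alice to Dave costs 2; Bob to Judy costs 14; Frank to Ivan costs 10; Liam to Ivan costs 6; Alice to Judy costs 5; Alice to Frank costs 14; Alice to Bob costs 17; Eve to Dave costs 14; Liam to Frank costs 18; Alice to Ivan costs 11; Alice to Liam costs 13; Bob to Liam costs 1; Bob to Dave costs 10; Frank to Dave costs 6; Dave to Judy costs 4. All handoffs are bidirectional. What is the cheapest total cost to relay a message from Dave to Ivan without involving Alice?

16

A few of the Dave→Ivan routes:
Dave -> Judy -> Frank -> Ivan: 4 + 15 + 10 = 29
Dave -> Frank -> Liam -> Ivan: 6 + 18 + 6 = 30
Dave -> Bob -> Liam -> Ivan: 10 + 1 + 6 = 17
Dave -> Frank -> Ivan: 6 + 10 = 16
Dave -> Judy -> Bob -> Liam -> Ivan: 4 + 14 + 1 + 6 = 25
Best route has total 16.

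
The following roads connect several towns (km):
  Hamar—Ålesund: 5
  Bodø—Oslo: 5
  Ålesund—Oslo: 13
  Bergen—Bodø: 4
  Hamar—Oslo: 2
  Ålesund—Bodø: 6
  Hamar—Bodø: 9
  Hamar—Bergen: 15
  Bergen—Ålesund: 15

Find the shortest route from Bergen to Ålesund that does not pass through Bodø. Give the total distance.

15

Paths from Bergen to Ålesund avoiding Bodø:
Bergen→Ålesund: 15
Bergen→Hamar→Ålesund: 15 + 5 = 20
Bergen→Hamar→Oslo→Ålesund: 15 + 2 + 13 = 30
Shortest: 15 km.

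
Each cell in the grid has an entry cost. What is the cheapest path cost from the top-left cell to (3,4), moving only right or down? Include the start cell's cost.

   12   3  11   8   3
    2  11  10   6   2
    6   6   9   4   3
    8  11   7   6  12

Best path: r0c0 r0c1 r0c2 r0c3 r0c4 r1c4 r2c4 r3c4
Cost: 12 + 3 + 11 + 8 + 3 + 2 + 3 + 12 = 54

54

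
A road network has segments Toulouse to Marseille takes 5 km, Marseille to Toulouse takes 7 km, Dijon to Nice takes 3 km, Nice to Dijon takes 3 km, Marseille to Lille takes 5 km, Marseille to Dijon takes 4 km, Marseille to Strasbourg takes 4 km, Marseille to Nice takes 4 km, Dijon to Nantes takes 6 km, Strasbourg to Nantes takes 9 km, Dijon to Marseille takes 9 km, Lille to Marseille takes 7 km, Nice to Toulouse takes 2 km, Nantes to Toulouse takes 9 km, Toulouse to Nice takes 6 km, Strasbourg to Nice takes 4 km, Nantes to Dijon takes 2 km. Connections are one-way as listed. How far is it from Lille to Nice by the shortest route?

11

Comparing a few candidate routes:
Lille → Marseille → Strasbourg → Nice: 7 + 4 + 4 = 15
Lille → Marseille → Nice: 7 + 4 = 11
Lille → Marseille → Toulouse → Nice: 7 + 7 + 6 = 20
Lille → Marseille → Dijon → Nice: 7 + 4 + 3 = 14
Lille → Marseille → Strasbourg → Nantes → Dijon → Nice: 7 + 4 + 9 + 2 + 3 = 25
Best route has total 11 km.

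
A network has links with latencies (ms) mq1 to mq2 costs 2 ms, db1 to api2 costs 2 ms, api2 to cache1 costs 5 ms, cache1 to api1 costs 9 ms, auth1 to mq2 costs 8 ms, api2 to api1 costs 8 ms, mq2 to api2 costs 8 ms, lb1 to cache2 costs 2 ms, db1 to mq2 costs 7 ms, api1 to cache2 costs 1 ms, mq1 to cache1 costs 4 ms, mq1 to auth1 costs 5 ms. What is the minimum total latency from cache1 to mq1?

4

A few of the cache1→mq1 routes:
cache1-api2-db1-mq2-mq1: 5 + 2 + 7 + 2 = 16
cache1-mq1: 4
cache1-api2-db1-mq2-auth1-mq1: 5 + 2 + 7 + 8 + 5 = 27
cache1-api2-mq2-auth1-mq1: 5 + 8 + 8 + 5 = 26
cache1-api2-mq2-mq1: 5 + 8 + 2 = 15
The minimum is 4 ms.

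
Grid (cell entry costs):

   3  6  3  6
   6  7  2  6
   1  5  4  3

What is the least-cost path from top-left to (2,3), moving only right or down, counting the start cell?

21

Best path: (0,0) -> (0,1) -> (0,2) -> (1,2) -> (2,2) -> (2,3)
Cost: 3 + 6 + 3 + 2 + 4 + 3 = 21
For comparison, the top-then-right route costs 27.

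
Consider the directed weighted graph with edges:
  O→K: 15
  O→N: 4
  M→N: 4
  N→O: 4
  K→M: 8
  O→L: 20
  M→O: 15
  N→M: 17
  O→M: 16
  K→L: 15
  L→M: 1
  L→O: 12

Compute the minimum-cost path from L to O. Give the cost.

9

Routes from L to O:
L-M-N-O: 1 + 4 + 4 = 9
L-O: 12
L-M-O: 1 + 15 = 16
Best route has total 9.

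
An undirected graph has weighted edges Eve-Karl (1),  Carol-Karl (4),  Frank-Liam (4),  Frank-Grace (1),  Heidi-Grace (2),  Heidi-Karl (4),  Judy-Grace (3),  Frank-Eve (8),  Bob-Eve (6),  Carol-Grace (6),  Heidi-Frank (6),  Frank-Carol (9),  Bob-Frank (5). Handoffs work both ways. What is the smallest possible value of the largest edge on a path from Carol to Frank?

Checking several routes:
Carol -> Karl -> Heidi -> Grace -> Frank: max(4, 4, 2, 1) = 4
Carol -> Karl -> Heidi -> Frank: max(4, 4, 6) = 6
Carol -> Karl -> Eve -> Bob -> Frank: max(4, 1, 6, 5) = 6
Best route has worst link 4.

4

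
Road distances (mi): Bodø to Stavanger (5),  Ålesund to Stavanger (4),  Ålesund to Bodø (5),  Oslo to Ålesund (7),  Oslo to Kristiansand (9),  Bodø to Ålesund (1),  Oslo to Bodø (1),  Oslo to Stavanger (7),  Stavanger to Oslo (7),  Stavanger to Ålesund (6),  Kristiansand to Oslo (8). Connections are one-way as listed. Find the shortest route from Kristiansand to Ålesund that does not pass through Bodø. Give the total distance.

15

Routes from Kristiansand to Ålesund avoiding Bodø:
Kristiansand -> Oslo -> Stavanger -> Ålesund: 8 + 7 + 6 = 21
Kristiansand -> Oslo -> Ålesund: 8 + 7 = 15
Shortest: 15 mi.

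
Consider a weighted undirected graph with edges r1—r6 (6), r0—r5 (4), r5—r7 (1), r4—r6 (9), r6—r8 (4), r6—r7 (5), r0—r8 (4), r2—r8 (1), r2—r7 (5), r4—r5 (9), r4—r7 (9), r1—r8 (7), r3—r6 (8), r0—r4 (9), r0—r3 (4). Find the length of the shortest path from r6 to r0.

A few of the r6→r0 routes:
r6-r7-r2-r8-r0: 5 + 5 + 1 + 4 = 15
r6-r8-r2-r7-r5-r0: 4 + 1 + 5 + 1 + 4 = 15
r6-r8-r0: 4 + 4 = 8
r6-r1-r8-r0: 6 + 7 + 4 = 17
r6-r7-r5-r0: 5 + 1 + 4 = 10
r6-r3-r0: 8 + 4 = 12
The minimum is 8.

8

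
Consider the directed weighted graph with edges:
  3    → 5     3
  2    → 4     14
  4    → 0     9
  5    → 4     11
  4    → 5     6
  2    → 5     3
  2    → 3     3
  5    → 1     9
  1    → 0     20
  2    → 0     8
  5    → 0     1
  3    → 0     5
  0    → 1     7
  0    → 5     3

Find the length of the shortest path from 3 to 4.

14

Routes from 3 to 4:
3-0-5-4: 5 + 3 + 11 = 19
3-5-4: 3 + 11 = 14
Shortest: 14.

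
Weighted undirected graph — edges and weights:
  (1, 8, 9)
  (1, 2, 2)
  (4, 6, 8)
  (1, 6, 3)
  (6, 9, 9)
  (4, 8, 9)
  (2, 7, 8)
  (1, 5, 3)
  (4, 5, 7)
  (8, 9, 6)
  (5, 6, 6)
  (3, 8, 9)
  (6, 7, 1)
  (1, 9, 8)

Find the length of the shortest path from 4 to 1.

10

Checking several routes:
4 → 5 → 6 → 1: 7 + 6 + 3 = 16
4 → 5 → 1: 7 + 3 = 10
4 → 6 → 1: 8 + 3 = 11
4 → 6 → 5 → 1: 8 + 6 + 3 = 17
4 → 8 → 1: 9 + 9 = 18
Best route has total 10.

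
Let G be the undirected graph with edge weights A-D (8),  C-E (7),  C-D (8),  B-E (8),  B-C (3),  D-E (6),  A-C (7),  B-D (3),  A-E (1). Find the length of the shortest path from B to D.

3

Comparing a few candidate routes:
B→C→A→E→D: 3 + 7 + 1 + 6 = 17
B→D: 3
B→C→E→D: 3 + 7 + 6 = 16
B→E→D: 8 + 6 = 14
B→C→D: 3 + 8 = 11
Shortest: 3.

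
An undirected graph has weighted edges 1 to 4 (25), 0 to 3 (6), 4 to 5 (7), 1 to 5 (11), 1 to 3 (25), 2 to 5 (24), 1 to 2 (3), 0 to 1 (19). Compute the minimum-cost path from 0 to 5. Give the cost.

Checking several routes:
0 - 3 - 1 - 5: 6 + 25 + 11 = 42
0 - 1 - 2 - 5: 19 + 3 + 24 = 46
0 - 3 - 1 - 2 - 5: 6 + 25 + 3 + 24 = 58
0 - 1 - 4 - 5: 19 + 25 + 7 = 51
0 - 1 - 5: 19 + 11 = 30
Best route has total 30.

30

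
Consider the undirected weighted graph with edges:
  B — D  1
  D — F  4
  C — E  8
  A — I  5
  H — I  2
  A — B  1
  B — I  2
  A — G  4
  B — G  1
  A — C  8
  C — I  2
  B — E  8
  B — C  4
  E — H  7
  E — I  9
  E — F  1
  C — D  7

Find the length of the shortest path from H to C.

4

A few of the H→C routes:
H -> I -> A -> B -> C: 2 + 5 + 1 + 4 = 12
H -> I -> B -> A -> C: 2 + 2 + 1 + 8 = 13
H -> I -> C: 2 + 2 = 4
H -> I -> B -> C: 2 + 2 + 4 = 8
H -> I -> B -> D -> C: 2 + 2 + 1 + 7 = 12
Shortest: 4.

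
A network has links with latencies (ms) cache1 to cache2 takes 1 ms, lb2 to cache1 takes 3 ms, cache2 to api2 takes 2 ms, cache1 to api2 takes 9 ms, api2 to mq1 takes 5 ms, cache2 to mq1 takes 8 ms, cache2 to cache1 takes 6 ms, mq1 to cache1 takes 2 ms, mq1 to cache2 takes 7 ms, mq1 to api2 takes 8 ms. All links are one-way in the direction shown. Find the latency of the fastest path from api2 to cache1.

Paths from api2 to cache1:
api2 - mq1 - cache2 - cache1: 5 + 7 + 6 = 18
api2 - mq1 - cache1: 5 + 2 = 7
Best route has total 7 ms.

7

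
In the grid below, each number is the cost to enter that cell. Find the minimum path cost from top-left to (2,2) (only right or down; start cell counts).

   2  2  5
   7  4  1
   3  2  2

Take (0,0) -> (0,1) -> (1,1) -> (1,2) -> (2,2) for a total of 2 + 2 + 4 + 1 + 2 = 11.

11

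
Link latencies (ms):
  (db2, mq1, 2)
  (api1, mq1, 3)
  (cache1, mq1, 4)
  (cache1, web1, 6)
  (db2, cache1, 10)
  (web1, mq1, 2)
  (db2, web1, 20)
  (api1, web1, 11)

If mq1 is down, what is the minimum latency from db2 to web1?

16

Candidate routes:
db2 -> web1: 20
db2 -> cache1 -> web1: 10 + 6 = 16
The minimum is 16 ms.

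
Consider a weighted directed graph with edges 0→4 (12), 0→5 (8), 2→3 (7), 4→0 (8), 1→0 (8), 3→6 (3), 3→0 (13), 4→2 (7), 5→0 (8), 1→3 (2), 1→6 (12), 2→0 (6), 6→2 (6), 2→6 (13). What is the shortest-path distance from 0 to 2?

Routes from 0 to 2:
0→4→2: 12 + 7 = 19
Best route has total 19.

19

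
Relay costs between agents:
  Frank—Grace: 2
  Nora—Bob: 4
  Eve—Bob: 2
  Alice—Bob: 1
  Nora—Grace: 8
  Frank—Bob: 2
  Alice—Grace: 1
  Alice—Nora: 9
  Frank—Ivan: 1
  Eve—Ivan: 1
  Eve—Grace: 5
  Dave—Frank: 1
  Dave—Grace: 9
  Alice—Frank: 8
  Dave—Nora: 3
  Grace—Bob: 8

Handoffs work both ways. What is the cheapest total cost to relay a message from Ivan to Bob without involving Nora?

3

A few of the Ivan→Bob routes:
Ivan-Eve-Grace-Alice-Bob: 1 + 5 + 1 + 1 = 8
Ivan-Frank-Grace-Alice-Bob: 1 + 2 + 1 + 1 = 5
Ivan-Eve-Grace-Frank-Bob: 1 + 5 + 2 + 2 = 10
Ivan-Frank-Bob: 1 + 2 = 3
Ivan-Eve-Bob: 1 + 2 = 3
Best route has total 3.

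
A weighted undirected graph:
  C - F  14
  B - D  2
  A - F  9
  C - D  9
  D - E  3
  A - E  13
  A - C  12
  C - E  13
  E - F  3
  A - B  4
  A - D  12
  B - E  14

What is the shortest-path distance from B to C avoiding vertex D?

Comparing a few candidate routes:
B-E-C: 14 + 13 = 27
B-A-F-E-C: 4 + 9 + 3 + 13 = 29
B-A-E-C: 4 + 13 + 13 = 30
B-A-C: 4 + 12 = 16
B-A-F-C: 4 + 9 + 14 = 27
Shortest: 16.

16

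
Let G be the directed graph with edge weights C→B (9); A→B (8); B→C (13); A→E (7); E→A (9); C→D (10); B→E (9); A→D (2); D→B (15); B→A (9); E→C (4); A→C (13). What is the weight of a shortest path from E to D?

Comparing a few candidate routes:
E -> C -> D: 4 + 10 = 14
E -> A -> D: 9 + 2 = 11
E -> C -> B -> A -> D: 4 + 9 + 9 + 2 = 24
The minimum is 11.

11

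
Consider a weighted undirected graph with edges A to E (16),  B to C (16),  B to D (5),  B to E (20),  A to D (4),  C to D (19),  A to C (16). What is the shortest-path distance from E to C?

32

Some routes from E to C:
E→A→C: 16 + 16 = 32
E→B→C: 20 + 16 = 36
E→A→D→B→C: 16 + 4 + 5 + 16 = 41
E→B→D→C: 20 + 5 + 19 = 44
E→A→D→C: 16 + 4 + 19 = 39
Shortest: 32.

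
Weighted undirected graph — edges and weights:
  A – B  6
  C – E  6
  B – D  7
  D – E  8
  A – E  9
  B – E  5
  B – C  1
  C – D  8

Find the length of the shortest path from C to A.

7

Comparing a few candidate routes:
C -> E -> A: 6 + 9 = 15
C -> D -> B -> A: 8 + 7 + 6 = 21
C -> B -> E -> A: 1 + 5 + 9 = 15
C -> E -> B -> A: 6 + 5 + 6 = 17
C -> B -> A: 1 + 6 = 7
C -> D -> E -> A: 8 + 8 + 9 = 25
Best route has total 7.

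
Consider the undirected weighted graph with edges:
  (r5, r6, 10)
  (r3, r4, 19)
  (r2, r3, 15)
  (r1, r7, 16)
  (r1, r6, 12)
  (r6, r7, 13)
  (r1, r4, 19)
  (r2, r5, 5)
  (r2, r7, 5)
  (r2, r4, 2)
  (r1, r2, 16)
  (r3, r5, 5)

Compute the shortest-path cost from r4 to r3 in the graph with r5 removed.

17

Checking several routes:
r4 -> r1 -> r2 -> r3: 19 + 16 + 15 = 50
r4 -> r2 -> r3: 2 + 15 = 17
r4 -> r1 -> r7 -> r2 -> r3: 19 + 16 + 5 + 15 = 55
r4 -> r3: 19
Best route has total 17.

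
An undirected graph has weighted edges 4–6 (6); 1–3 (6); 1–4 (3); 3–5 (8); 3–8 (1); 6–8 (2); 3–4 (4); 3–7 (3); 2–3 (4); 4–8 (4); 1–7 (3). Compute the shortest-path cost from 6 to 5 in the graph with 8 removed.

Candidate routes:
6 → 4 → 1 → 3 → 5: 6 + 3 + 6 + 8 = 23
6 → 4 → 3 → 5: 6 + 4 + 8 = 18
6 → 4 → 1 → 7 → 3 → 5: 6 + 3 + 3 + 3 + 8 = 23
The minimum is 18.

18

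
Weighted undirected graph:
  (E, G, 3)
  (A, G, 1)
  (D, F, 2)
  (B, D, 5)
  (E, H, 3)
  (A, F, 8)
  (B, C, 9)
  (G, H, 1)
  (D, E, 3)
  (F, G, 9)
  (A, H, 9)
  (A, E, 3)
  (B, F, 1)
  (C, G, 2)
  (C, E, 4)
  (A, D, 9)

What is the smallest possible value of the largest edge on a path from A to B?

Comparing a few candidate routes:
A→E→D→B: max(3, 3, 5) = 5
A→G→C→E→D→F→B: max(1, 2, 4, 3, 2, 1) = 4
A→G→H→E→D→F→B: max(1, 1, 3, 3, 2, 1) = 3
A→G→E→D→F→B: max(1, 3, 3, 2, 1) = 3
A→E→D→F→B: max(3, 3, 2, 1) = 3
Best route has worst link 3.

3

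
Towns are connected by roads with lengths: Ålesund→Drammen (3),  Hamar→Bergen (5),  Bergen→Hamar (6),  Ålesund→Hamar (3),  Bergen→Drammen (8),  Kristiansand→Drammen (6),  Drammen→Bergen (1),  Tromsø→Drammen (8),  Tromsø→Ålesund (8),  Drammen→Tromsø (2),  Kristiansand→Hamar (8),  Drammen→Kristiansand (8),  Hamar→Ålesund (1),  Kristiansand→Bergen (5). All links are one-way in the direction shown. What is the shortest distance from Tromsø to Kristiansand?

Routes from Tromsø to Kristiansand:
Tromsø - Ålesund - Drammen - Kristiansand: 8 + 3 + 8 = 19
Tromsø - Drammen - Kristiansand: 8 + 8 = 16
Tromsø - Ålesund - Hamar - Bergen - Drammen - Kristiansand: 8 + 3 + 5 + 8 + 8 = 32
Best route has total 16.

16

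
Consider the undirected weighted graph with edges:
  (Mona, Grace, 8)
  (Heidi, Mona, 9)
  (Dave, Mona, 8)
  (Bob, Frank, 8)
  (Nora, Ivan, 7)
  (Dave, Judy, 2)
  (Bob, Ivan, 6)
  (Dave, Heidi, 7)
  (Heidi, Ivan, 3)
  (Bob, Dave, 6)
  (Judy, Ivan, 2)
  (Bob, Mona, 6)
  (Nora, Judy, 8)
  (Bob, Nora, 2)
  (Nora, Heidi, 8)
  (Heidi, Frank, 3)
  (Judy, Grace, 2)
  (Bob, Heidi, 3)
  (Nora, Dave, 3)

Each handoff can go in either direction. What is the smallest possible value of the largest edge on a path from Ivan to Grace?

2

Comparing a few candidate routes:
Ivan - Judy - Grace: max(2, 2) = 2
Ivan - Bob - Dave - Judy - Grace: max(6, 6, 2, 2) = 6
Ivan - Bob - Nora - Dave - Judy - Grace: max(6, 2, 3, 2, 2) = 6
Ivan - Heidi - Bob - Nora - Dave - Judy - Grace: max(3, 3, 2, 3, 2, 2) = 3
Best route has worst link 2.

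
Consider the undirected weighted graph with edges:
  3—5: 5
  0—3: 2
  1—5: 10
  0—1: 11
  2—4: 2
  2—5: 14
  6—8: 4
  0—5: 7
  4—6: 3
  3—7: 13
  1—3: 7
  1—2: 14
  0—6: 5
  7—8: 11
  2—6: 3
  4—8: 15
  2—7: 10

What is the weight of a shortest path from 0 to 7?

15

A few of the 0→7 routes:
0 → 3 → 7: 2 + 13 = 15
0 → 6 → 8 → 7: 5 + 4 + 11 = 20
0 → 6 → 2 → 7: 5 + 3 + 10 = 18
Best route has total 15.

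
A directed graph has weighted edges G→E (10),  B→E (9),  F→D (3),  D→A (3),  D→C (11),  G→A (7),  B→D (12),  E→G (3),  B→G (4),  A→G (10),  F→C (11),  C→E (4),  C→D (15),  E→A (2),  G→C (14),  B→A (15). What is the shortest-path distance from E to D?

Routes from E to D:
E-A-G-C-D: 2 + 10 + 14 + 15 = 41
E-G-C-D: 3 + 14 + 15 = 32
Best route has total 32.

32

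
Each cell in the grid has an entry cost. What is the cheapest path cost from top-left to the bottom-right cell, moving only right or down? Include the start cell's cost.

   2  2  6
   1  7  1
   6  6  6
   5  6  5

22

Take r0c0→r0c1→r0c2→r1c2→r2c2→r3c2 for a total of 2 + 2 + 6 + 1 + 6 + 5 = 22.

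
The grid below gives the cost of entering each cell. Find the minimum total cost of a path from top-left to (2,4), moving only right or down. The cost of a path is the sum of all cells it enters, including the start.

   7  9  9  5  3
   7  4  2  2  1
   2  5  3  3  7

Path [0,0]→[1,0]→[1,1]→[1,2]→[1,3]→[1,4]→[2,4]: 7 + 7 + 4 + 2 + 2 + 1 + 7 = 30.

30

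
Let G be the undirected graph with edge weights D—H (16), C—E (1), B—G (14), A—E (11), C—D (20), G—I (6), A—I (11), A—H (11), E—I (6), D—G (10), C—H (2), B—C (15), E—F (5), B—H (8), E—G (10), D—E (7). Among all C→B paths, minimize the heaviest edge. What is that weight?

Some routes from C to B:
C → E → I → A → H → B: max(1, 6, 11, 11, 8) = 11
C → E → G → I → A → H → B: max(1, 10, 6, 11, 11, 8) = 11
C → H → B: max(2, 8) = 8
C → E → D → G → I → A → H → B: max(1, 7, 10, 6, 11, 11, 8) = 11
C → E → A → H → B: max(1, 11, 11, 8) = 11
C → H → A → I → G → B: max(2, 11, 11, 6, 14) = 14
Smallest bottleneck: 8.

8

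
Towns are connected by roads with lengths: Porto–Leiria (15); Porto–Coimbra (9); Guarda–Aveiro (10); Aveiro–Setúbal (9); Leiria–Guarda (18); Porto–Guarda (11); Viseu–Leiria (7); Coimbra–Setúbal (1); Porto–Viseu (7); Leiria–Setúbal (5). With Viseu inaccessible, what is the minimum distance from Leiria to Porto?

Routes from Leiria to Porto avoiding Viseu:
Leiria → Porto: 15
Leiria → Guarda → Aveiro → Setúbal → Coimbra → Porto: 18 + 10 + 9 + 1 + 9 = 47
Leiria → Setúbal → Coimbra → Porto: 5 + 1 + 9 = 15
Leiria → Setúbal → Aveiro → Guarda → Porto: 5 + 9 + 10 + 11 = 35
Leiria → Guarda → Porto: 18 + 11 = 29
The minimum is 15.

15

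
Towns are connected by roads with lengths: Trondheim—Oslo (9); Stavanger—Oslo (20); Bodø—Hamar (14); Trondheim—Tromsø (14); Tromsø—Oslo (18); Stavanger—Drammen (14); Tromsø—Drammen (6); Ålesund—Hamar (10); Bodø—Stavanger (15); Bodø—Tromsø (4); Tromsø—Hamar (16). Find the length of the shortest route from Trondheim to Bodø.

Comparing a few candidate routes:
Trondheim-Tromsø-Bodø: 14 + 4 = 18
Trondheim-Oslo-Tromsø-Bodø: 9 + 18 + 4 = 31
Trondheim-Oslo-Stavanger-Bodø: 9 + 20 + 15 = 44
Trondheim-Tromsø-Drammen-Stavanger-Bodø: 14 + 6 + 14 + 15 = 49
Trondheim-Tromsø-Hamar-Bodø: 14 + 16 + 14 = 44
Shortest: 18.

18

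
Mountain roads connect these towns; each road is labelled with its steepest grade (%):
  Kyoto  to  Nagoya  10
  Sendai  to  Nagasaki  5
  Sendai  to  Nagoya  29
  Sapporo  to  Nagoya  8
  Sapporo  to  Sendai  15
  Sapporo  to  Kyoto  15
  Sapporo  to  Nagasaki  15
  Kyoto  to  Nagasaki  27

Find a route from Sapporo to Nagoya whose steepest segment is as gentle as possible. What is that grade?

8

Comparing a few candidate routes:
Sapporo - Nagasaki - Kyoto - Nagoya: max(15, 27, 10) = 27
Sapporo - Sendai - Nagasaki - Kyoto - Nagoya: max(15, 5, 27, 10) = 27
Sapporo - Nagoya: max(8) = 8
Sapporo - Kyoto - Nagoya: max(15, 10) = 15
Smallest bottleneck: 8%.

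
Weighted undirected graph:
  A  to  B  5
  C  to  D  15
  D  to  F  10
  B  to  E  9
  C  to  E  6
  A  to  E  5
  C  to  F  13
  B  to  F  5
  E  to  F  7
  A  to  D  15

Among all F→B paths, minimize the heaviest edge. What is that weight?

5

Checking several routes:
F → C → D → A → B: max(13, 15, 15, 5) = 15
F → C → E → B: max(13, 6, 9) = 13
F → B: max(5) = 5
F → E → B: max(7, 9) = 9
F → C → E → A → B: max(13, 6, 5, 5) = 13
F → E → A → B: max(7, 5, 5) = 7
The minimum achievable maximum is 5.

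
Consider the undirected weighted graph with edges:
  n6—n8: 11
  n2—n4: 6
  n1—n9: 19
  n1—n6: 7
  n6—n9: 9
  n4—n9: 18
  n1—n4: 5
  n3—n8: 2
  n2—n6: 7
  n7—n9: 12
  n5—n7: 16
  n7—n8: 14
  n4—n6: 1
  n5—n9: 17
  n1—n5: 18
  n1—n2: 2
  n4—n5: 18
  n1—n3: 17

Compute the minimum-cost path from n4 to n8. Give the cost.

Comparing a few candidate routes:
n4 - n1 - n3 - n8: 5 + 17 + 2 = 24
n4 - n2 - n1 - n6 - n8: 6 + 2 + 7 + 11 = 26
n4 - n1 - n2 - n6 - n8: 5 + 2 + 7 + 11 = 25
n4 - n1 - n6 - n8: 5 + 7 + 11 = 23
n4 - n6 - n8: 1 + 11 = 12
n4 - n2 - n6 - n8: 6 + 7 + 11 = 24
Best route has total 12.

12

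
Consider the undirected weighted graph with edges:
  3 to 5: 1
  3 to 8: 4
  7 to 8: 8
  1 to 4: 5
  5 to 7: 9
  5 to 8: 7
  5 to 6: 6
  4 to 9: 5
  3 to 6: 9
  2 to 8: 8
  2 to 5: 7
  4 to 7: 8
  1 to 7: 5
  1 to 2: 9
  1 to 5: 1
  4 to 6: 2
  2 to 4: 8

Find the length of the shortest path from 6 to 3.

Some routes from 6 to 3:
6-3: 9
6-5-3: 6 + 1 = 7
6-4-1-5-3: 2 + 5 + 1 + 1 = 9
Best route has total 7.

7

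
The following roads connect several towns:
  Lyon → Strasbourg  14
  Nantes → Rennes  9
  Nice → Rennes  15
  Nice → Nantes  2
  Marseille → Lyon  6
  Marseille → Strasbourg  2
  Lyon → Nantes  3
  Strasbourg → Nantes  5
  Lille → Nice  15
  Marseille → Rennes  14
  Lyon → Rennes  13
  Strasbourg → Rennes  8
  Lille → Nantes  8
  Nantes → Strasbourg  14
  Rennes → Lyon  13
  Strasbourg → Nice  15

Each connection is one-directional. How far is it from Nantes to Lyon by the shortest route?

22

Routes from Nantes to Lyon:
Nantes-Strasbourg-Rennes-Lyon: 14 + 8 + 13 = 35
Nantes-Rennes-Lyon: 9 + 13 = 22
Nantes-Strasbourg-Nice-Rennes-Lyon: 14 + 15 + 15 + 13 = 57
The minimum is 22.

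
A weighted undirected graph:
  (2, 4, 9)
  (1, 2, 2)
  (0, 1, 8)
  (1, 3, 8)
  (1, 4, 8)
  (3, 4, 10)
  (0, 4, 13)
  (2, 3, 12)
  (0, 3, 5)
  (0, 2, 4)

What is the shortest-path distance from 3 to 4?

Some routes from 3 to 4:
3 → 4: 10
3 → 1 → 4: 8 + 8 = 16
3 → 0 → 2 → 4: 5 + 4 + 9 = 18
The minimum is 10.

10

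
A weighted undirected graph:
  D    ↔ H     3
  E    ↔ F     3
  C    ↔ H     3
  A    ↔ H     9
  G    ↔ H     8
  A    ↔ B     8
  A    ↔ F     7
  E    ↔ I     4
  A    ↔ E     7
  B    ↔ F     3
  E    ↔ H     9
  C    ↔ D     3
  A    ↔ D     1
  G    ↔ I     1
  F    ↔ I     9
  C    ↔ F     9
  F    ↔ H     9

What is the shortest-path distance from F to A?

7

A few of the F→A routes:
F - A: 7
F - E - A: 3 + 7 = 10
F - B - A: 3 + 8 = 11
F - C - D - A: 9 + 3 + 1 = 13
F - H - D - A: 9 + 3 + 1 = 13
Shortest: 7.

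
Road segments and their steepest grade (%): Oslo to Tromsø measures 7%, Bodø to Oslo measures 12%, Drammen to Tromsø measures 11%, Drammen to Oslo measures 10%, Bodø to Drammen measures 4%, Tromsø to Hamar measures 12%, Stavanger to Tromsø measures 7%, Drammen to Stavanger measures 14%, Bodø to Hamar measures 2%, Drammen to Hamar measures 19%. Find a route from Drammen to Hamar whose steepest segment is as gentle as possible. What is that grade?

Some routes from Drammen to Hamar:
Drammen -> Bodø -> Hamar: max(4, 2) = 4
Drammen -> Tromsø -> Oslo -> Bodø -> Hamar: max(11, 7, 12, 2) = 12
Drammen -> Tromsø -> Hamar: max(11, 12) = 12
Drammen -> Oslo -> Bodø -> Hamar: max(10, 12, 2) = 12
Drammen -> Oslo -> Tromsø -> Hamar: max(10, 7, 12) = 12
The minimum achievable maximum is 4%.

4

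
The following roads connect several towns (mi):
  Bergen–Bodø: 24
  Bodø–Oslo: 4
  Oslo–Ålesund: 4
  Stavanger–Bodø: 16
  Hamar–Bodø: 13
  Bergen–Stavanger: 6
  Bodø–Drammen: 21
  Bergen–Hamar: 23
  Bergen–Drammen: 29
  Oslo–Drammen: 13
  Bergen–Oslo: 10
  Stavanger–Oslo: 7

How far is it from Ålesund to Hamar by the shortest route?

A few of the Ålesund→Hamar routes:
Ålesund → Oslo → Bodø → Hamar: 4 + 4 + 13 = 21
Ålesund → Oslo → Bergen → Bodø → Hamar: 4 + 10 + 24 + 13 = 51
Ålesund → Oslo → Stavanger → Bodø → Hamar: 4 + 7 + 16 + 13 = 40
Ålesund → Oslo → Bergen → Stavanger → Bodø → Hamar: 4 + 10 + 6 + 16 + 13 = 49
Ålesund → Oslo → Bergen → Hamar: 4 + 10 + 23 = 37
Ålesund → Oslo → Stavanger → Bergen → Hamar: 4 + 7 + 6 + 23 = 40
Shortest: 21 mi.

21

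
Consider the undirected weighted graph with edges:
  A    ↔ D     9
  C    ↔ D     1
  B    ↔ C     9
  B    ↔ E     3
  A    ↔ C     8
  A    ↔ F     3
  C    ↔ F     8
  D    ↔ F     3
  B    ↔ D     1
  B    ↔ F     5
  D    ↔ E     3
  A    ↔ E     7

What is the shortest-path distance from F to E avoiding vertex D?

8

Checking several routes:
F → A → E: 3 + 7 = 10
F → B → E: 5 + 3 = 8
F → C → B → E: 8 + 9 + 3 = 20
F → A → C → B → E: 3 + 8 + 9 + 3 = 23
F → C → A → E: 8 + 8 + 7 = 23
Shortest: 8.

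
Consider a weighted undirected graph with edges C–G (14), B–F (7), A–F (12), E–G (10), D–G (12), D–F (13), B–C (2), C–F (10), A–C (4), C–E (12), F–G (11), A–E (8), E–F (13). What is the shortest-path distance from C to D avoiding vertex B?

A few of the C→D routes:
C -> G -> D: 14 + 12 = 26
C -> A -> F -> D: 4 + 12 + 13 = 29
C -> F -> D: 10 + 13 = 23
C -> F -> G -> D: 10 + 11 + 12 = 33
The minimum is 23.

23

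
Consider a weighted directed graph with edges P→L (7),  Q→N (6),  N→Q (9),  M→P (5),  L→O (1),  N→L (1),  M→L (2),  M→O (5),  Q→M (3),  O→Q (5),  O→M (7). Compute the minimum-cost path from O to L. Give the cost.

Paths from O to L:
O -> Q -> N -> L: 5 + 6 + 1 = 12
O -> M -> P -> L: 7 + 5 + 7 = 19
O -> Q -> M -> P -> L: 5 + 3 + 5 + 7 = 20
O -> M -> L: 7 + 2 = 9
O -> Q -> M -> L: 5 + 3 + 2 = 10
Best route has total 9.

9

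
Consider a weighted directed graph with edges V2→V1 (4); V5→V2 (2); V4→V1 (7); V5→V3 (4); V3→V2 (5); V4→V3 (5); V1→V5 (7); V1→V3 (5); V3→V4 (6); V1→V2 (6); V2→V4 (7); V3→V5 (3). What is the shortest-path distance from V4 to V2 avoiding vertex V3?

Candidate routes:
V4-V1-V2: 7 + 6 = 13
V4-V1-V5-V2: 7 + 7 + 2 = 16
The minimum is 13.

13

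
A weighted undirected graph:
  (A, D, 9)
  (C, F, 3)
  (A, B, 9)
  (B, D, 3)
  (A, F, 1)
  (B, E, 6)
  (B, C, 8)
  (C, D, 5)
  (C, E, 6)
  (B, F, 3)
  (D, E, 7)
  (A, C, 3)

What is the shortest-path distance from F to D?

Some routes from F to D:
F→C→D: 3 + 5 = 8
F→A→C→D: 1 + 3 + 5 = 9
F→B→D: 3 + 3 = 6
Best route has total 6.

6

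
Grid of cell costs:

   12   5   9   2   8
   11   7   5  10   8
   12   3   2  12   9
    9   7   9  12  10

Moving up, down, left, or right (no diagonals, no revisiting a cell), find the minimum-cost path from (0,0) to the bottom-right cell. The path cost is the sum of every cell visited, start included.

One optimal route is [0,0] -> [0,1] -> [1,1] -> [2,1] -> [2,2] -> [2,3] -> [2,4] -> [3,4].
Its cost is 12 + 5 + 7 + 3 + 2 + 12 + 9 + 10 = 60.

60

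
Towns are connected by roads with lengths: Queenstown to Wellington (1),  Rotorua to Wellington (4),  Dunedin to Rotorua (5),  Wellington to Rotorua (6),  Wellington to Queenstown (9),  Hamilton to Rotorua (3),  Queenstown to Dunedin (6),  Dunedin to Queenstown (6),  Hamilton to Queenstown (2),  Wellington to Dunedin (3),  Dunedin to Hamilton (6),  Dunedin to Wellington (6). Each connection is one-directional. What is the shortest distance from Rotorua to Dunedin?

Candidate routes:
Rotorua -> Wellington -> Dunedin: 4 + 3 = 7
Rotorua -> Wellington -> Queenstown -> Dunedin: 4 + 9 + 6 = 19
Best route has total 7.

7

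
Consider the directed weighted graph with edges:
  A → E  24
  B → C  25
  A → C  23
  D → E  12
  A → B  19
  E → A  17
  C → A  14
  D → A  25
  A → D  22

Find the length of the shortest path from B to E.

Paths from B to E:
B -> C -> A -> E: 25 + 14 + 24 = 63
B -> C -> A -> D -> E: 25 + 14 + 22 + 12 = 73
The minimum is 63.

63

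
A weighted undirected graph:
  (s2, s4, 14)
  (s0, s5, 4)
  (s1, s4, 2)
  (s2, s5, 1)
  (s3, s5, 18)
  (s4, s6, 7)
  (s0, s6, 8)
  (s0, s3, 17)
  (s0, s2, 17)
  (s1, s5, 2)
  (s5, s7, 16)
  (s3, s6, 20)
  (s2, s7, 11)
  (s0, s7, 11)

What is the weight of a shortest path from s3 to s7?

28

Comparing a few candidate routes:
s3 - s5 - s2 - s7: 18 + 1 + 11 = 30
s3 - s0 - s7: 17 + 11 = 28
s3 - s0 - s5 - s2 - s7: 17 + 4 + 1 + 11 = 33
Shortest: 28.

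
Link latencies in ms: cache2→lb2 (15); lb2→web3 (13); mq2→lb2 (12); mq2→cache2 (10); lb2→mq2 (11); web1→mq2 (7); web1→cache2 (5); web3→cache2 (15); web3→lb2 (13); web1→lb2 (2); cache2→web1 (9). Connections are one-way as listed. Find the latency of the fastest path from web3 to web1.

Candidate routes:
web3 → cache2 → web1: 15 + 9 = 24
web3 → lb2 → mq2 → cache2 → web1: 13 + 11 + 10 + 9 = 43
Best route has total 24 ms.

24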